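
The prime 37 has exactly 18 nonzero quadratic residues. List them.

Square k = 1,…,18 (k and 37−k give the same square):
1²=1, 2²=4, 3²=9, 4²=16, 5²=25, 6²=36, 7²≡12, 8²≡27, 9²≡7, 10²≡26, 11²≡10, 12²≡33, 13²≡21, 14²≡11, 15²≡3, 16²≡34, 17²≡30, 18²≡28 (mod 37).
So the quadratic residues mod 37 are {1, 3, 4, 7, 9, 10, 11, 12, 16, 21, 25, 26, 27, 28, 30, 33, 34, 36}.

1, 3, 4, 7, 9, 10, 11, 12, 16, 21, 25, 26, 27, 28, 30, 33, 34, 36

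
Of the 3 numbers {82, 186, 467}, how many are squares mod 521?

(82/521) = -1 → non-residue.
(186/521) = -1 → non-residue.
(467/521) = -1 → non-residue.
Total quadratic residues among the 3: 0.

0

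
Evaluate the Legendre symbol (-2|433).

1

First reduce: -2 ≡ 431 (mod 433).
Reciprocity: 431 ≡ 3 and 433 ≡ 1 (mod 4), so (431/433) = +(433/431).
Reduce top mod 431: now compute (2/431).
Pull out 2: since 431 ≡ 7 (mod 8), (2/431) = +1.
Reached (1/431) = 1. Collecting the sign flips along the way, the symbol is +1.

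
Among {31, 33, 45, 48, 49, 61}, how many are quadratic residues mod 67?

2

(31/67) = -1 → non-residue.
(33/67) = +1 → QR.
(45/67) = -1 → non-residue.
(48/67) = -1 → non-residue.
(49/67) = +1 → QR.
(61/67) = -1 → non-residue.
Total quadratic residues among the 6: 2.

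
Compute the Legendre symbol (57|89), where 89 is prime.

1

Reciprocity: 57 ≡ 1 and 89 ≡ 1 (mod 4), so (57/89) = +(89/57).
Reduce top mod 57: now compute (32/57).
Pull out 2^5: since 57 ≡ 1 (mod 8), (2/57) = +1, so (2/57)^5 = +1.
Reached (1/57) = 1. Collecting the sign flips along the way, the symbol is +1.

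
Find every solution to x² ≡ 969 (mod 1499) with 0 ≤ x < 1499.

92, 1407

Since 1499 ≡ 3 (mod 4), a square root of 969 is 969^((1499+1)/4) = 969^375 mod 1499.
Repeated squaring: 969^2≡587, 969^4≡1298, 969^8≡1427, 969^16≡687, 969^32≡1283, 969^64≡187, 969^128≡492, 969^256≡725 (mod 1499).
969^375 = 969^(256+64+32+16+4+2+1) ≡ 1407 (mod 1499).
Check: 1407² = 1979649 ≡ 969 (mod 1499). The two roots are 92 and 1407.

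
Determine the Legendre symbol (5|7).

Reciprocity: 5 ≡ 1 and 7 ≡ 3 (mod 4), so (5/7) = +(7/5).
Reduce top mod 5: now compute (2/5).
Pull out 2: since 5 ≡ 5 (mod 8), (2/5) = -1.
Reached (1/5) = 1. Collecting the sign flips along the way, the symbol is -1.

-1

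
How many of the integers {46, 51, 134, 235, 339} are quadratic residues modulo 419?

2

(46/419) = -1 → non-residue.
(51/419) = -1 → non-residue.
(134/419) = +1 → QR.
(235/419) = +1 → QR.
(339/419) = -1 → non-residue.
Total quadratic residues among the 5: 2.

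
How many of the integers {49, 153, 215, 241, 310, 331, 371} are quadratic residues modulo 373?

(49/373) = +1 → QR.
(153/373) = +1 → QR.
(215/373) = +1 → QR.
(241/373) = -1 → non-residue.
(310/373) = +1 → QR.
(331/373) = -1 → non-residue.
(371/373) = -1 → non-residue.
Total quadratic residues among the 7: 4.

4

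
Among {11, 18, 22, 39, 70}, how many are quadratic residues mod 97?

(11/97) = +1 → QR.
(18/97) = +1 → QR.
(22/97) = +1 → QR.
(39/97) = -1 → non-residue.
(70/97) = +1 → QR.
Total quadratic residues among the 5: 4.

4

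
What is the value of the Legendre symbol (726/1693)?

Pull out 2: since 1693 ≡ 5 (mod 8), (2/1693) = -1.
Reciprocity: 363 ≡ 3 and 1693 ≡ 1 (mod 4), so (363/1693) = +(1693/363).
Reduce top mod 363: now compute (241/363).
Reciprocity: 241 ≡ 1 and 363 ≡ 3 (mod 4), so (241/363) = +(363/241).
Reduce top mod 241: now compute (122/241).
Pull out 2: since 241 ≡ 1 (mod 8), (2/241) = +1.
Reciprocity: 61 ≡ 1 and 241 ≡ 1 (mod 4), so (61/241) = +(241/61).
Reduce top mod 61: now compute (58/61).
Pull out 2: since 61 ≡ 5 (mod 8), (2/61) = -1.
Reciprocity: 29 ≡ 1 and 61 ≡ 1 (mod 4), so (29/61) = +(61/29).
Reduce top mod 29: now compute (3/29).
Reciprocity: 3 ≡ 3 and 29 ≡ 1 (mod 4), so (3/29) = +(29/3).
Reduce top mod 3: now compute (2/3).
Pull out 2: since 3 ≡ 3 (mod 8), (2/3) = -1.
Reached (1/3) = 1. Collecting the sign flips along the way, the symbol is -1.

-1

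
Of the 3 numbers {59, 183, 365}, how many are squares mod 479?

2

(59/479) = -1 → non-residue.
(183/479) = +1 → QR.
(365/479) = +1 → QR.
Total quadratic residues among the 3: 2.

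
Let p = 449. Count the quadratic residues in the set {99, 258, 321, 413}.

(99/449) = +1 → QR.
(258/449) = +1 → QR.
(321/449) = +1 → QR.
(413/449) = +1 → QR.
Total quadratic residues among the 4: 4.

4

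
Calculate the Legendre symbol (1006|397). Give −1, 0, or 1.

First reduce: 1006 ≡ 212 (mod 397).
Pull out 2^2: since 397 ≡ 5 (mod 8), (2/397) = -1, so (2/397)^2 = +1.
Reciprocity: 53 ≡ 1 and 397 ≡ 1 (mod 4), so (53/397) = +(397/53).
Reduce top mod 53: now compute (26/53).
Pull out 2: since 53 ≡ 5 (mod 8), (2/53) = -1.
Reciprocity: 13 ≡ 1 and 53 ≡ 1 (mod 4), so (13/53) = +(53/13).
Reduce top mod 13: now compute (1/13).
Reached (1/13) = 1. Collecting the sign flips along the way, the symbol is -1.

-1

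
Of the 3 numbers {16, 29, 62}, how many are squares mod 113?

(16/113) = +1 → QR.
(29/113) = -1 → non-residue.
(62/113) = +1 → QR.
Total quadratic residues among the 3: 2.

2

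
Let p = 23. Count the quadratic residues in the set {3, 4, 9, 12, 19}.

4

(3/23) = +1 → QR.
(4/23) = +1 → QR.
(9/23) = +1 → QR.
(12/23) = +1 → QR.
(19/23) = -1 → non-residue.
Total quadratic residues among the 5: 4.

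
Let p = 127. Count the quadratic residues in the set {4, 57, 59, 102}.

(4/127) = +1 → QR.
(57/127) = -1 → non-residue.
(59/127) = -1 → non-residue.
(102/127) = -1 → non-residue.
Total quadratic residues among the 4: 1.

1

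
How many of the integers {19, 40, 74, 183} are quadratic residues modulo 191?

(19/191) = -1 → non-residue.
(40/191) = +1 → QR.
(74/191) = -1 → non-residue.
(183/191) = -1 → non-residue.
Total quadratic residues among the 4: 1.

1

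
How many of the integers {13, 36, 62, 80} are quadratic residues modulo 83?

(13/83) = -1 → non-residue.
(36/83) = +1 → QR.
(62/83) = -1 → non-residue.
(80/83) = -1 → non-residue.
Total quadratic residues among the 4: 1.

1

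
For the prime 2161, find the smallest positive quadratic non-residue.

7

(2/2161) = +1, so 2 is a residue.
(3/2161) = +1, so 3 is a residue.
(4/2161) = +1, so 4 is a residue.
(5/2161) = +1, so 5 is a residue.
(6/2161) = +1, so 6 is a residue.
(7/2161) = −1, so 7 is the smallest positive non-residue mod 2161.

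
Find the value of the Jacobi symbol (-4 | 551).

First reduce: -4 ≡ 547 (mod 551).
Reciprocity: 547 ≡ 3 and 551 ≡ 3 (mod 4), so (547/551) = −(551/547).
Reduce top mod 547: now compute (4/547).
Pull out 2^2: since 547 ≡ 3 (mod 8), (2/547) = -1, so (2/547)^2 = +1.
Reached (1/547) = 1. Collecting the sign flips along the way, the symbol is -1.

-1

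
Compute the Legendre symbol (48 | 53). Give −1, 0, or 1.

Euler's criterion: (48/53) ≡ 48^26 (mod 53).
48^2 ≡ 25 (mod 53)
48^4 ≡ 42 (mod 53)
48^8 ≡ 15 (mod 53)
48^16 ≡ 13 (mod 53)
48^26 = 48^(16+8+2) ≡ 52 (mod 53).
Result is 52 ≡ −1, so (48/53) = −1.

-1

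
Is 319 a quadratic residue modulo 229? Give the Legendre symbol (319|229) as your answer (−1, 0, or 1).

Euler's criterion: (319/229) ≡ 90^114 (mod 229).
90^2 ≡ 85 (mod 229)
90^4 ≡ 126 (mod 229)
90^8 ≡ 75 (mod 229)
90^16 ≡ 129 (mod 229)
90^32 ≡ 153 (mod 229)
90^64 ≡ 51 (mod 229)
90^114 = 90^(64+32+16+2) ≡ 228 (mod 229).
Result is 228 ≡ −1, so (319/229) = −1.

-1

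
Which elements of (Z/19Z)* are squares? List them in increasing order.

1, 4, 5, 6, 7, 9, 11, 16, 17

Square k = 1,…,9 (k and 19−k give the same square):
1²=1, 2²=4, 3²=9, 4²=16, 5²≡6, 6²≡17, 7²≡11, 8²≡7, 9²≡5 (mod 19).
So the quadratic residues mod 19 are {1, 4, 5, 6, 7, 9, 11, 16, 17}.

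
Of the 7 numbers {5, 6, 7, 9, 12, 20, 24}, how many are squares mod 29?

6

(5/29) = +1 → QR.
(6/29) = +1 → QR.
(7/29) = +1 → QR.
(9/29) = +1 → QR.
(12/29) = -1 → non-residue.
(20/29) = +1 → QR.
(24/29) = +1 → QR.
Total quadratic residues among the 7: 6.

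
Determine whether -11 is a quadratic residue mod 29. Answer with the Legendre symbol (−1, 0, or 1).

-1

First reduce: -11 ≡ 18 (mod 29).
Pull out 2: since 29 ≡ 5 (mod 8), (2/29) = -1.
Reciprocity: 9 ≡ 1 and 29 ≡ 1 (mod 4), so (9/29) = +(29/9).
Reduce top mod 9: now compute (2/9).
Pull out 2: since 9 ≡ 1 (mod 8), (2/9) = +1.
Reached (1/9) = 1. Collecting the sign flips along the way, the symbol is -1.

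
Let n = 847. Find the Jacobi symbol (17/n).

-1

Reciprocity: 17 ≡ 1 and 847 ≡ 3 (mod 4), so (17/847) = +(847/17).
Reduce top mod 17: now compute (14/17).
Pull out 2: since 17 ≡ 1 (mod 8), (2/17) = +1.
Reciprocity: 7 ≡ 3 and 17 ≡ 1 (mod 4), so (7/17) = +(17/7).
Reduce top mod 7: now compute (3/7).
Reciprocity: 3 ≡ 3 and 7 ≡ 3 (mod 4), so (3/7) = −(7/3).
Reduce top mod 3: now compute (1/3).
Reached (1/3) = 1. Collecting the sign flips along the way, the symbol is -1.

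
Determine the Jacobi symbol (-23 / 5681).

0

First reduce: -23 ≡ 5658 (mod 5681).
Pull out 2: since 5681 ≡ 1 (mod 8), (2/5681) = +1.
Reciprocity: 2829 ≡ 1 and 5681 ≡ 1 (mod 4), so (2829/5681) = +(5681/2829).
Reduce top mod 2829: now compute (23/2829).
Reciprocity: 23 ≡ 3 and 2829 ≡ 1 (mod 4), so (23/2829) = +(2829/23).
Reduce top mod 23: now compute (0/23).
Top reduces to 0: gcd > 1, so the symbol is 0.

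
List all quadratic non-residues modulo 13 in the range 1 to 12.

2,5,6,7,8,11

Square k = 1,…,6 (k and 13−k give the same square):
1²=1, 2²=4, 3²=9, 4²≡3, 5²≡12, 6²≡10 (mod 13).
The residues are {1, 3, 4, 9, 10, 12}; the non-residues are the remaining 6 nonzero classes.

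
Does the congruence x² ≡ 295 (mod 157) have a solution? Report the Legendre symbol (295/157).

Euler's criterion: (295/157) ≡ 138^78 (mod 157).
138^2 ≡ 47 (mod 157)
138^4 ≡ 11 (mod 157)
138^8 ≡ 121 (mod 157)
138^16 ≡ 40 (mod 157)
138^32 ≡ 30 (mod 157)
138^64 ≡ 115 (mod 157)
138^78 = 138^(64+8+4+2) ≡ 1 (mod 157).
Result is 1, so (295/157) = 1.

1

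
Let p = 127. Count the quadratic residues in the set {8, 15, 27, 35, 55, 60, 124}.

(8/127) = +1 → QR.
(15/127) = +1 → QR.
(27/127) = -1 → non-residue.
(35/127) = +1 → QR.
(55/127) = -1 → non-residue.
(60/127) = +1 → QR.
(124/127) = +1 → QR.
Total quadratic residues among the 7: 5.

5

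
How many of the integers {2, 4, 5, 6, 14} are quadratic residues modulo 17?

2

(2/17) = +1 → QR.
(4/17) = +1 → QR.
(5/17) = -1 → non-residue.
(6/17) = -1 → non-residue.
(14/17) = -1 → non-residue.
Total quadratic residues among the 5: 2.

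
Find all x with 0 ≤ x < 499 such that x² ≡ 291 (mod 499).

Since 499 ≡ 3 (mod 4), a square root of 291 is 291^((499+1)/4) = 291^125 mod 499.
Repeated squaring: 291^2≡350, 291^4≡245, 291^8≡145, 291^16≡67, 291^32≡497, 291^64≡4 (mod 499).
291^125 = 291^(64+32+16+8+4+1) ≡ 296 (mod 499).
Check: 296² = 87616 ≡ 291 (mod 499). The two roots are 203 and 296.

203, 296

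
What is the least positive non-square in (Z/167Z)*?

(2/167) = +1, so 2 is a residue.
(3/167) = +1, so 3 is a residue.
(4/167) = +1, so 4 is a residue.
(5/167) = −1, so 5 is the smallest positive non-residue mod 167.

5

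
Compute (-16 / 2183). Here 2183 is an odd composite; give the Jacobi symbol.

-1

First reduce: -16 ≡ 2167 (mod 2183).
Reciprocity: 2167 ≡ 3 and 2183 ≡ 3 (mod 4), so (2167/2183) = −(2183/2167).
Reduce top mod 2167: now compute (16/2167).
Pull out 2^4: since 2167 ≡ 7 (mod 8), (2/2167) = +1, so (2/2167)^4 = +1.
Reached (1/2167) = 1. Collecting the sign flips along the way, the symbol is -1.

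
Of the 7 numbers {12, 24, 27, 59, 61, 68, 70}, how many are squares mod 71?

3

(12/71) = +1 → QR.
(24/71) = +1 → QR.
(27/71) = +1 → QR.
(59/71) = -1 → non-residue.
(61/71) = -1 → non-residue.
(68/71) = -1 → non-residue.
(70/71) = -1 → non-residue.
Total quadratic residues among the 7: 3.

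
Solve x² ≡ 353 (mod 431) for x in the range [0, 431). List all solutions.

Since 431 ≡ 3 (mod 4), a square root of 353 is 353^((431+1)/4) = 353^108 mod 431.
Repeated squaring: 353^2≡50, 353^4≡345, 353^8≡69, 353^16≡20, 353^32≡400, 353^64≡99 (mod 431).
353^108 = 353^(64+32+8+4) ≡ 403 (mod 431).
Check: 403² = 162409 ≡ 353 (mod 431). The two roots are 28 and 403.

28, 403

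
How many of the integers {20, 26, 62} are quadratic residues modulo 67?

(20/67) = -1 → non-residue.
(26/67) = +1 → QR.
(62/67) = +1 → QR.
Total quadratic residues among the 3: 2.

2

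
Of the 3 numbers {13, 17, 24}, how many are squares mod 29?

2

(13/29) = +1 → QR.
(17/29) = -1 → non-residue.
(24/29) = +1 → QR.
Total quadratic residues among the 3: 2.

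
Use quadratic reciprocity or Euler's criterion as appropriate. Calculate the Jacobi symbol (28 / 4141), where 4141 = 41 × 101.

Pull out 2^2: since 4141 ≡ 5 (mod 8), (2/4141) = -1, so (2/4141)^2 = +1.
Reciprocity: 7 ≡ 3 and 4141 ≡ 1 (mod 4), so (7/4141) = +(4141/7).
Reduce top mod 7: now compute (4/7).
Pull out 2^2: since 7 ≡ 7 (mod 8), (2/7) = +1, so (2/7)^2 = +1.
Reached (1/7) = 1. Collecting the sign flips along the way, the symbol is +1.

1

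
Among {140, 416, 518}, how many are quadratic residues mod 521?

(140/521) = -1 → non-residue.
(416/521) = +1 → QR.
(518/521) = -1 → non-residue.
Total quadratic residues among the 3: 1.

1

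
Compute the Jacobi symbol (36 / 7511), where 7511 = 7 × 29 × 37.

1

Pull out 2^2: since 7511 ≡ 7 (mod 8), (2/7511) = +1, so (2/7511)^2 = +1.
Reciprocity: 9 ≡ 1 and 7511 ≡ 3 (mod 4), so (9/7511) = +(7511/9).
Reduce top mod 9: now compute (5/9).
Reciprocity: 5 ≡ 1 and 9 ≡ 1 (mod 4), so (5/9) = +(9/5).
Reduce top mod 5: now compute (4/5).
Pull out 2^2: since 5 ≡ 5 (mod 8), (2/5) = -1, so (2/5)^2 = +1.
Reached (1/5) = 1. Collecting the sign flips along the way, the symbol is +1.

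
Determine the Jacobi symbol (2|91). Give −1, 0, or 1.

-1

Pull out 2: since 91 ≡ 3 (mod 8), (2/91) = -1.
Reached (1/91) = 1. Collecting the sign flips along the way, the symbol is -1.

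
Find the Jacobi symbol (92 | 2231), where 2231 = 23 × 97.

Pull out 2^2: since 2231 ≡ 7 (mod 8), (2/2231) = +1, so (2/2231)^2 = +1.
Reciprocity: 23 ≡ 3 and 2231 ≡ 3 (mod 4), so (23/2231) = −(2231/23).
Reduce top mod 23: now compute (0/23).
Top reduces to 0: gcd > 1, so the symbol is 0.

0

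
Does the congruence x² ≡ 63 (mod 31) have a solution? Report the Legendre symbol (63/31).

First reduce: 63 ≡ 1 (mod 31).
Reached (1/31) = 1. Collecting the sign flips along the way, the symbol is +1.

1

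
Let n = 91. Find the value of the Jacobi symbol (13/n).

Reciprocity: 13 ≡ 1 and 91 ≡ 3 (mod 4), so (13/91) = +(91/13).
Reduce top mod 13: now compute (0/13).
Top reduces to 0: gcd > 1, so the symbol is 0.

0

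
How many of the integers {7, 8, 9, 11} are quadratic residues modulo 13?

1

(7/13) = -1 → non-residue.
(8/13) = -1 → non-residue.
(9/13) = +1 → QR.
(11/13) = -1 → non-residue.
Total quadratic residues among the 4: 1.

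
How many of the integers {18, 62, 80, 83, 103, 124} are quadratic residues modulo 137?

2

(18/137) = +1 → QR.
(62/137) = -1 → non-residue.
(80/137) = -1 → non-residue.
(83/137) = -1 → non-residue.
(103/137) = +1 → QR.
(124/137) = -1 → non-residue.
Total quadratic residues among the 6: 2.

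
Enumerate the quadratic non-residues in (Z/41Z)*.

3,6,7,11,12,13,14,15,17,19,22,24,26,27,28,29,30,34,35,38

Square k = 1,…,20 (k and 41−k give the same square):
1²=1, 2²=4, 3²=9, 4²=16, 5²=25, 6²=36, 7²≡8, 8²≡23, 9²≡40, 10²≡18, 11²≡39, 12²≡21, 13²≡5, 14²≡32, 15²≡20, 16²≡10, 17²≡2, 18²≡37, 19²≡33, 20²≡31 (mod 41).
The residues are {1, 2, 4, 5, 8, 9, 10, 16, 18, 20, 21, 23, 25, 31, 32, 33, 36, 37, 39, 40}; the non-residues are the remaining 20 nonzero classes.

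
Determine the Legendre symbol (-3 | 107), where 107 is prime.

-1

First reduce: -3 ≡ 104 (mod 107).
Pull out 2^3: since 107 ≡ 3 (mod 8), (2/107) = -1, so (2/107)^3 = -1.
Reciprocity: 13 ≡ 1 and 107 ≡ 3 (mod 4), so (13/107) = +(107/13).
Reduce top mod 13: now compute (3/13).
Reciprocity: 3 ≡ 3 and 13 ≡ 1 (mod 4), so (3/13) = +(13/3).
Reduce top mod 3: now compute (1/3).
Reached (1/3) = 1. Collecting the sign flips along the way, the symbol is -1.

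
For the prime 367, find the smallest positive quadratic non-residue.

(2/367) = +1, so 2 is a residue.
(3/367) = −1, so 3 is the smallest positive non-residue mod 367.

3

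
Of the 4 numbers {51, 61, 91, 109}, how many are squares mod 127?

1

(51/127) = -1 → non-residue.
(61/127) = +1 → QR.
(91/127) = -1 → non-residue.
(109/127) = -1 → non-residue.
Total quadratic residues among the 4: 1.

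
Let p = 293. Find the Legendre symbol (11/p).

-1

Reciprocity: 11 ≡ 3 and 293 ≡ 1 (mod 4), so (11/293) = +(293/11).
Reduce top mod 11: now compute (7/11).
Reciprocity: 7 ≡ 3 and 11 ≡ 3 (mod 4), so (7/11) = −(11/7).
Reduce top mod 7: now compute (4/7).
Pull out 2^2: since 7 ≡ 7 (mod 8), (2/7) = +1, so (2/7)^2 = +1.
Reached (1/7) = 1. Collecting the sign flips along the way, the symbol is -1.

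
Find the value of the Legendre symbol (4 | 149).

1

Euler's criterion: (4/149) ≡ 4^74 (mod 149).
4^2 ≡ 16 (mod 149)
4^4 ≡ 107 (mod 149)
4^8 ≡ 125 (mod 149)
4^16 ≡ 129 (mod 149)
4^32 ≡ 102 (mod 149)
4^64 ≡ 123 (mod 149)
4^74 = 4^(64+8+2) ≡ 1 (mod 149).
Result is 1, so (4/149) = 1.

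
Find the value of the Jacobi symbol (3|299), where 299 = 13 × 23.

1

Reciprocity: 3 ≡ 3 and 299 ≡ 3 (mod 4), so (3/299) = −(299/3).
Reduce top mod 3: now compute (2/3).
Pull out 2: since 3 ≡ 3 (mod 8), (2/3) = -1.
Reached (1/3) = 1. Collecting the sign flips along the way, the symbol is +1.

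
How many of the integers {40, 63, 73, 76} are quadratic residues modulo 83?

2

(40/83) = +1 → QR.
(63/83) = +1 → QR.
(73/83) = -1 → non-residue.
(76/83) = -1 → non-residue.
Total quadratic residues among the 4: 2.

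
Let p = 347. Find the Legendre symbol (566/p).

First reduce: 566 ≡ 219 (mod 347).
Reciprocity: 219 ≡ 3 and 347 ≡ 3 (mod 4), so (219/347) = −(347/219).
Reduce top mod 219: now compute (128/219).
Pull out 2^7: since 219 ≡ 3 (mod 8), (2/219) = -1, so (2/219)^7 = -1.
Reached (1/219) = 1. Collecting the sign flips along the way, the symbol is +1.

1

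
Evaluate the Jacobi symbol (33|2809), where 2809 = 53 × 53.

Reciprocity: 33 ≡ 1 and 2809 ≡ 1 (mod 4), so (33/2809) = +(2809/33).
Reduce top mod 33: now compute (4/33).
Pull out 2^2: since 33 ≡ 1 (mod 8), (2/33) = +1, so (2/33)^2 = +1.
Reached (1/33) = 1. Collecting the sign flips along the way, the symbol is +1.

1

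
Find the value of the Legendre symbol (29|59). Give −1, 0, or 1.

Reciprocity: 29 ≡ 1 and 59 ≡ 3 (mod 4), so (29/59) = +(59/29).
Reduce top mod 29: now compute (1/29).
Reached (1/29) = 1. Collecting the sign flips along the way, the symbol is +1.

1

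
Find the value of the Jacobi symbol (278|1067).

-1

Pull out 2: since 1067 ≡ 3 (mod 8), (2/1067) = -1.
Reciprocity: 139 ≡ 3 and 1067 ≡ 3 (mod 4), so (139/1067) = −(1067/139).
Reduce top mod 139: now compute (94/139).
Pull out 2: since 139 ≡ 3 (mod 8), (2/139) = -1.
Reciprocity: 47 ≡ 3 and 139 ≡ 3 (mod 4), so (47/139) = −(139/47).
Reduce top mod 47: now compute (45/47).
Reciprocity: 45 ≡ 1 and 47 ≡ 3 (mod 4), so (45/47) = +(47/45).
Reduce top mod 45: now compute (2/45).
Pull out 2: since 45 ≡ 5 (mod 8), (2/45) = -1.
Reached (1/45) = 1. Collecting the sign flips along the way, the symbol is -1.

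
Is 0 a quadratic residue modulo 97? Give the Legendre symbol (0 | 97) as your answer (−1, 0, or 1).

0

Top reduces to 0: gcd > 1, so the symbol is 0.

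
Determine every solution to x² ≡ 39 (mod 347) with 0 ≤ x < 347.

Since 347 ≡ 3 (mod 4), a square root of 39 is 39^((347+1)/4) = 39^87 mod 347.
Repeated squaring: 39^2≡133, 39^4≡339, 39^8≡64, 39^16≡279, 39^32≡113, 39^64≡277 (mod 347).
39^87 = 39^(64+16+4+2+1) ≡ 115 (mod 347).
Check: 115² = 13225 ≡ 39 (mod 347). The two roots are 115 and 232.

115, 232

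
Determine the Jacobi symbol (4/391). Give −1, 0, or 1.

1

Pull out 2^2: since 391 ≡ 7 (mod 8), (2/391) = +1, so (2/391)^2 = +1.
Reached (1/391) = 1. Collecting the sign flips along the way, the symbol is +1.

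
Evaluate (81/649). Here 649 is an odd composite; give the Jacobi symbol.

Reciprocity: 81 ≡ 1 and 649 ≡ 1 (mod 4), so (81/649) = +(649/81).
Reduce top mod 81: now compute (1/81).
Reached (1/81) = 1. Collecting the sign flips along the way, the symbol is +1.

1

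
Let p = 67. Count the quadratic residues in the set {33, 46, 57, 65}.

2

(33/67) = +1 → QR.
(46/67) = -1 → non-residue.
(57/67) = -1 → non-residue.
(65/67) = +1 → QR.
Total quadratic residues among the 4: 2.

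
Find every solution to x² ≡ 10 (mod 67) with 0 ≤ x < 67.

Since 67 ≡ 3 (mod 4), a square root of 10 is 10^((67+1)/4) = 10^17 mod 67.
Repeated squaring: 10^2≡33, 10^4≡17, 10^8≡21, 10^16≡39 (mod 67).
10^17 = 10^(16+1) ≡ 55 (mod 67).
Check: 55² = 3025 ≡ 10 (mod 67). The two roots are 12 and 55.

12, 55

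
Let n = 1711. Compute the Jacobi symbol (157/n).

1

Reciprocity: 157 ≡ 1 and 1711 ≡ 3 (mod 4), so (157/1711) = +(1711/157).
Reduce top mod 157: now compute (141/157).
Reciprocity: 141 ≡ 1 and 157 ≡ 1 (mod 4), so (141/157) = +(157/141).
Reduce top mod 141: now compute (16/141).
Pull out 2^4: since 141 ≡ 5 (mod 8), (2/141) = -1, so (2/141)^4 = +1.
Reached (1/141) = 1. Collecting the sign flips along the way, the symbol is +1.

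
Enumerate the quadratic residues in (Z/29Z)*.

Square k = 1,…,14 (k and 29−k give the same square):
1²=1, 2²=4, 3²=9, 4²=16, 5²=25, 6²≡7, 7²≡20, 8²≡6, 9²≡23, 10²≡13, 11²≡5, 12²≡28, 13²≡24, 14²≡22 (mod 29).
So the quadratic residues mod 29 are {1, 4, 5, 6, 7, 9, 13, 16, 20, 22, 23, 24, 25, 28}.

1, 4, 5, 6, 7, 9, 13, 16, 20, 22, 23, 24, 25, 28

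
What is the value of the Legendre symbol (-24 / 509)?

First reduce: -24 ≡ 485 (mod 509).
Reciprocity: 485 ≡ 1 and 509 ≡ 1 (mod 4), so (485/509) = +(509/485).
Reduce top mod 485: now compute (24/485).
Pull out 2^3: since 485 ≡ 5 (mod 8), (2/485) = -1, so (2/485)^3 = -1.
Reciprocity: 3 ≡ 3 and 485 ≡ 1 (mod 4), so (3/485) = +(485/3).
Reduce top mod 3: now compute (2/3).
Pull out 2: since 3 ≡ 3 (mod 8), (2/3) = -1.
Reached (1/3) = 1. Collecting the sign flips along the way, the symbol is +1.

1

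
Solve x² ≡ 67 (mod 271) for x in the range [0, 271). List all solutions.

107, 164

Since 271 ≡ 3 (mod 4), a square root of 67 is 67^((271+1)/4) = 67^68 mod 271.
Repeated squaring: 67^2≡153, 67^4≡103, 67^8≡40, 67^16≡245, 67^32≡134, 67^64≡70 (mod 271).
67^68 = 67^(64+4) ≡ 164 (mod 271).
Check: 164² = 26896 ≡ 67 (mod 271). The two roots are 107 and 164.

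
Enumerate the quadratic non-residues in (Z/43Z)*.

2, 3, 5, 7, 8, 12, 18, 19, 20, 22, 26, 27, 28, 29, 30, 32, 33, 34, 37, 39, 42

Square k = 1,…,21 (k and 43−k give the same square):
1²=1, 2²=4, 3²=9, 4²=16, 5²=25, 6²=36, 7²≡6, 8²≡21, 9²≡38, 10²≡14, 11²≡35, 12²≡15, 13²≡40, 14²≡24, 15²≡10, 16²≡41, 17²≡31, 18²≡23, 19²≡17, 20²≡13, 21²≡11 (mod 43).
The residues are {1, 4, 6, 9, 10, 11, 13, 14, 15, 16, 17, 21, 23, 24, 25, 31, 35, 36, 38, 40, 41}; the non-residues are the remaining 21 nonzero classes.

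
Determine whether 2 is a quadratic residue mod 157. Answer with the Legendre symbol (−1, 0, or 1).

-1

Pull out 2: since 157 ≡ 5 (mod 8), (2/157) = -1.
Reached (1/157) = 1. Collecting the sign flips along the way, the symbol is -1.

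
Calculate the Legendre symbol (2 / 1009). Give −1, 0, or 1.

Pull out 2: since 1009 ≡ 1 (mod 8), (2/1009) = +1.
Reached (1/1009) = 1. Collecting the sign flips along the way, the symbol is +1.

1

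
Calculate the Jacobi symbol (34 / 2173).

1

Pull out 2: since 2173 ≡ 5 (mod 8), (2/2173) = -1.
Reciprocity: 17 ≡ 1 and 2173 ≡ 1 (mod 4), so (17/2173) = +(2173/17).
Reduce top mod 17: now compute (14/17).
Pull out 2: since 17 ≡ 1 (mod 8), (2/17) = +1.
Reciprocity: 7 ≡ 3 and 17 ≡ 1 (mod 4), so (7/17) = +(17/7).
Reduce top mod 7: now compute (3/7).
Reciprocity: 3 ≡ 3 and 7 ≡ 3 (mod 4), so (3/7) = −(7/3).
Reduce top mod 3: now compute (1/3).
Reached (1/3) = 1. Collecting the sign flips along the way, the symbol is +1.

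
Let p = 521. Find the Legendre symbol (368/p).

Euler's criterion: (368/521) ≡ 368^260 (mod 521).
368^2 ≡ 485 (mod 521)
368^4 ≡ 254 (mod 521)
368^8 ≡ 433 (mod 521)
368^16 ≡ 450 (mod 521)
368^32 ≡ 352 (mod 521)
368^64 ≡ 427 (mod 521)
368^128 ≡ 500 (mod 521)
368^256 ≡ 441 (mod 521)
368^260 = 368^(256+4) ≡ 520 (mod 521).
Result is 520 ≡ −1, so (368/521) = −1.

-1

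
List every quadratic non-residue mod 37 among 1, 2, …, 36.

2 5 6 8 13 14 15 17 18 19 20 22 23 24 29 31 32 35

Square k = 1,…,18 (k and 37−k give the same square):
1²=1, 2²=4, 3²=9, 4²=16, 5²=25, 6²=36, 7²≡12, 8²≡27, 9²≡7, 10²≡26, 11²≡10, 12²≡33, 13²≡21, 14²≡11, 15²≡3, 16²≡34, 17²≡30, 18²≡28 (mod 37).
The residues are {1, 3, 4, 7, 9, 10, 11, 12, 16, 21, 25, 26, 27, 28, 30, 33, 34, 36}; the non-residues are the remaining 18 nonzero classes.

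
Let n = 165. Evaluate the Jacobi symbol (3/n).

Reciprocity: 3 ≡ 3 and 165 ≡ 1 (mod 4), so (3/165) = +(165/3).
Reduce top mod 3: now compute (0/3).
Top reduces to 0: gcd > 1, so the symbol is 0.

0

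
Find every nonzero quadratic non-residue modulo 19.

2,3,8,10,12,13,14,15,18

Square k = 1,…,9 (k and 19−k give the same square):
1²=1, 2²=4, 3²=9, 4²=16, 5²≡6, 6²≡17, 7²≡11, 8²≡7, 9²≡5 (mod 19).
The residues are {1, 4, 5, 6, 7, 9, 11, 16, 17}; the non-residues are the remaining 9 nonzero classes.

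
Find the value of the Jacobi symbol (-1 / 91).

First reduce: -1 ≡ 90 (mod 91).
Pull out 2: since 91 ≡ 3 (mod 8), (2/91) = -1.
Reciprocity: 45 ≡ 1 and 91 ≡ 3 (mod 4), so (45/91) = +(91/45).
Reduce top mod 45: now compute (1/45).
Reached (1/45) = 1. Collecting the sign flips along the way, the symbol is -1.

-1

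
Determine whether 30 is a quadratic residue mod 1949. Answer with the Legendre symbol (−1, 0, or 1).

Pull out 2: since 1949 ≡ 5 (mod 8), (2/1949) = -1.
Reciprocity: 15 ≡ 3 and 1949 ≡ 1 (mod 4), so (15/1949) = +(1949/15).
Reduce top mod 15: now compute (14/15).
Pull out 2: since 15 ≡ 7 (mod 8), (2/15) = +1.
Reciprocity: 7 ≡ 3 and 15 ≡ 3 (mod 4), so (7/15) = −(15/7).
Reduce top mod 7: now compute (1/7).
Reached (1/7) = 1. Collecting the sign flips along the way, the symbol is +1.

1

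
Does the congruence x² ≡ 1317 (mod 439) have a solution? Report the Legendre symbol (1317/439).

First reduce: 1317 ≡ 0 (mod 439).
Top reduces to 0: gcd > 1, so the symbol is 0.

0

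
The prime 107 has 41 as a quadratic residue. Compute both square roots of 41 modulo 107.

Since 107 ≡ 3 (mod 4), a square root of 41 is 41^((107+1)/4) = 41^27 mod 107.
Repeated squaring: 41^2≡76, 41^4≡105, 41^8≡4, 41^16≡16 (mod 107).
41^27 = 41^(16+8+2+1) ≡ 83 (mod 107).
Check: 83² = 6889 ≡ 41 (mod 107). The two roots are 24 and 83.

24, 83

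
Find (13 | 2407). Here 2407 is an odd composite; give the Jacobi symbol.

-1

Reciprocity: 13 ≡ 1 and 2407 ≡ 3 (mod 4), so (13/2407) = +(2407/13).
Reduce top mod 13: now compute (2/13).
Pull out 2: since 13 ≡ 5 (mod 8), (2/13) = -1.
Reached (1/13) = 1. Collecting the sign flips along the way, the symbol is -1.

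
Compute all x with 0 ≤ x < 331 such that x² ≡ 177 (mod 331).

Since 331 ≡ 3 (mod 4), a square root of 177 is 177^((331+1)/4) = 177^83 mod 331.
Repeated squaring: 177^2≡215, 177^4≡216, 177^8≡316, 177^16≡225, 177^32≡313, 177^64≡324 (mod 331).
177^83 = 177^(64+16+2+1) ≡ 193 (mod 331).
Check: 193² = 37249 ≡ 177 (mod 331). The two roots are 138 and 193.

138, 193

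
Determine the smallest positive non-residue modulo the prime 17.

(2/17) = +1, so 2 is a residue.
(3/17) = −1, so 3 is the smallest positive non-residue mod 17.

3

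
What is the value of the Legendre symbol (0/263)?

Top reduces to 0: gcd > 1, so the symbol is 0.

0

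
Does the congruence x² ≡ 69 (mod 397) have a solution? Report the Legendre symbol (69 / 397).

Euler's criterion: (69/397) ≡ 69^198 (mod 397).
69^2 ≡ 394 (mod 397)
69^4 ≡ 9 (mod 397)
69^8 ≡ 81 (mod 397)
69^16 ≡ 209 (mod 397)
69^32 ≡ 11 (mod 397)
69^64 ≡ 121 (mod 397)
69^128 ≡ 349 (mod 397)
69^198 = 69^(128+64+4+2) ≡ 1 (mod 397).
Result is 1, so (69/397) = 1.

1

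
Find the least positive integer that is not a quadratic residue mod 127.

3

(2/127) = +1, so 2 is a residue.
(3/127) = −1, so 3 is the smallest positive non-residue mod 127.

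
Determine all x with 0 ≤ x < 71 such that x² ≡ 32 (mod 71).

Since 71 ≡ 3 (mod 4), a square root of 32 is 32^((71+1)/4) = 32^18 mod 71.
Repeated squaring: 32^2≡30, 32^4≡48, 32^8≡32, 32^16≡30 (mod 71).
32^18 = 32^(16+2) ≡ 48 (mod 71).
Check: 48² = 2304 ≡ 32 (mod 71). The two roots are 23 and 48.

23, 48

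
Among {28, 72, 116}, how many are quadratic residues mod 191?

1

(28/191) = -1 → non-residue.
(72/191) = +1 → QR.
(116/191) = -1 → non-residue.
Total quadratic residues among the 3: 1.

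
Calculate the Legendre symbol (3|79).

Reciprocity: 3 ≡ 3 and 79 ≡ 3 (mod 4), so (3/79) = −(79/3).
Reduce top mod 3: now compute (1/3).
Reached (1/3) = 1. Collecting the sign flips along the way, the symbol is -1.

-1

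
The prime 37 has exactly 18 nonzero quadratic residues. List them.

Square k = 1,…,18 (k and 37−k give the same square):
1²=1, 2²=4, 3²=9, 4²=16, 5²=25, 6²=36, 7²≡12, 8²≡27, 9²≡7, 10²≡26, 11²≡10, 12²≡33, 13²≡21, 14²≡11, 15²≡3, 16²≡34, 17²≡30, 18²≡28 (mod 37).
So the quadratic residues mod 37 are {1, 3, 4, 7, 9, 10, 11, 12, 16, 21, 25, 26, 27, 28, 30, 33, 34, 36}.

1,3,4,7,9,10,11,12,16,21,25,26,27,28,30,33,34,36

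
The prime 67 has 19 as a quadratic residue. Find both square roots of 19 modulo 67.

Since 67 ≡ 3 (mod 4), a square root of 19 is 19^((67+1)/4) = 19^17 mod 67.
Repeated squaring: 19^2≡26, 19^4≡6, 19^8≡36, 19^16≡23 (mod 67).
19^17 = 19^(16+1) ≡ 35 (mod 67).
Check: 35² = 1225 ≡ 19 (mod 67). The two roots are 32 and 35.

32, 35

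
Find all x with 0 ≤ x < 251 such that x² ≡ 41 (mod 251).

Since 251 ≡ 3 (mod 4), a square root of 41 is 41^((251+1)/4) = 41^63 mod 251.
Repeated squaring: 41^2≡175, 41^4≡3, 41^8≡9, 41^16≡81, 41^32≡35 (mod 251).
41^63 = 41^(32+16+8+4+2+1) ≡ 36 (mod 251).
Check: 36² = 1296 ≡ 41 (mod 251). The two roots are 36 and 215.

36, 215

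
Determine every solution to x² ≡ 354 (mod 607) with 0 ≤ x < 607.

31, 576

Since 607 ≡ 3 (mod 4), a square root of 354 is 354^((607+1)/4) = 354^152 mod 607.
Repeated squaring: 354^2≡274, 354^4≡415, 354^8≡444, 354^16≡468, 354^32≡504, 354^64≡290, 354^128≡334 (mod 607).
354^152 = 354^(128+16+8) ≡ 576 (mod 607).
Check: 576² = 331776 ≡ 354 (mod 607). The two roots are 31 and 576.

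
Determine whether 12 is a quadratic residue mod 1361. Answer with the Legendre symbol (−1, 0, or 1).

Pull out 2^2: since 1361 ≡ 1 (mod 8), (2/1361) = +1, so (2/1361)^2 = +1.
Reciprocity: 3 ≡ 3 and 1361 ≡ 1 (mod 4), so (3/1361) = +(1361/3).
Reduce top mod 3: now compute (2/3).
Pull out 2: since 3 ≡ 3 (mod 8), (2/3) = -1.
Reached (1/3) = 1. Collecting the sign flips along the way, the symbol is -1.

-1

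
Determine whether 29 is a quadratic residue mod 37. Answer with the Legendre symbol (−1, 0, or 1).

-1

Reciprocity: 29 ≡ 1 and 37 ≡ 1 (mod 4), so (29/37) = +(37/29).
Reduce top mod 29: now compute (8/29).
Pull out 2^3: since 29 ≡ 5 (mod 8), (2/29) = -1, so (2/29)^3 = -1.
Reached (1/29) = 1. Collecting the sign flips along the way, the symbol is -1.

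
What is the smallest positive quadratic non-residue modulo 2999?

17

(2/2999) = +1, so 2 is a residue.
(3/2999) = +1, so 3 is a residue.
(4/2999) = +1, so 4 is a residue.
(5/2999) = +1, so 5 is a residue.
(6/2999) = +1, so 6 is a residue.
(7/2999) = +1, so 7 is a residue.
(8/2999) = +1, so 8 is a residue.
(9/2999) = +1, so 9 is a residue.
(10/2999) = +1, so 10 is a residue.
(11/2999) = +1, so 11 is a residue.
(12/2999) = +1, so 12 is a residue.
(13/2999) = +1, so 13 is a residue.
(14/2999) = +1, so 14 is a residue.
(15/2999) = +1, so 15 is a residue.
(16/2999) = +1, so 16 is a residue.
(17/2999) = −1, so 17 is the smallest positive non-residue mod 2999.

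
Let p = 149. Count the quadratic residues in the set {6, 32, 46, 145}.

3

(6/149) = +1 → QR.
(32/149) = -1 → non-residue.
(46/149) = +1 → QR.
(145/149) = +1 → QR.
Total quadratic residues among the 4: 3.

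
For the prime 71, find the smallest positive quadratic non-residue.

(2/71) = +1, so 2 is a residue.
(3/71) = +1, so 3 is a residue.
(4/71) = +1, so 4 is a residue.
(5/71) = +1, so 5 is a residue.
(6/71) = +1, so 6 is a residue.
(7/71) = −1, so 7 is the smallest positive non-residue mod 71.

7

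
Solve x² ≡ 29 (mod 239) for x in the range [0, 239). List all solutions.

56, 183

Since 239 ≡ 3 (mod 4), a square root of 29 is 29^((239+1)/4) = 29^60 mod 239.
Repeated squaring: 29^2≡124, 29^4≡80, 29^8≡186, 29^16≡180, 29^32≡135 (mod 239).
29^60 = 29^(32+16+8+4) ≡ 183 (mod 239).
Check: 183² = 33489 ≡ 29 (mod 239). The two roots are 56 and 183.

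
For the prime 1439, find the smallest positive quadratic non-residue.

7

(2/1439) = +1, so 2 is a residue.
(3/1439) = +1, so 3 is a residue.
(4/1439) = +1, so 4 is a residue.
(5/1439) = +1, so 5 is a residue.
(6/1439) = +1, so 6 is a residue.
(7/1439) = −1, so 7 is the smallest positive non-residue mod 1439.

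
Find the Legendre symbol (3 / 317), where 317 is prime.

Reciprocity: 3 ≡ 3 and 317 ≡ 1 (mod 4), so (3/317) = +(317/3).
Reduce top mod 3: now compute (2/3).
Pull out 2: since 3 ≡ 3 (mod 8), (2/3) = -1.
Reached (1/3) = 1. Collecting the sign flips along the way, the symbol is -1.

-1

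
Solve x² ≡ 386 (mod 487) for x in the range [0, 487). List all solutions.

Since 487 ≡ 3 (mod 4), a square root of 386 is 386^((487+1)/4) = 386^122 mod 487.
Repeated squaring: 386^2≡461, 386^4≡189, 386^8≡170, 386^16≡167, 386^32≡130, 386^64≡342 (mod 487).
386^122 = 386^(64+32+16+8+2) ≡ 308 (mod 487).
Check: 308² = 94864 ≡ 386 (mod 487). The two roots are 179 and 308.

179, 308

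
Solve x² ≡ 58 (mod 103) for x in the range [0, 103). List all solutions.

Since 103 ≡ 3 (mod 4), a square root of 58 is 58^((103+1)/4) = 58^26 mod 103.
Repeated squaring: 58^2≡68, 58^4≡92, 58^8≡18, 58^16≡15 (mod 103).
58^26 = 58^(16+8+2) ≡ 26 (mod 103).
Check: 26² = 676 ≡ 58 (mod 103). The two roots are 26 and 77.

26, 77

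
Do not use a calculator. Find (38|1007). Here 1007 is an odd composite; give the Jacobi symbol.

Pull out 2: since 1007 ≡ 7 (mod 8), (2/1007) = +1.
Reciprocity: 19 ≡ 3 and 1007 ≡ 3 (mod 4), so (19/1007) = −(1007/19).
Reduce top mod 19: now compute (0/19).
Top reduces to 0: gcd > 1, so the symbol is 0.

0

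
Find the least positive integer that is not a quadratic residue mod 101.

(2/101) = −1, so 2 is the smallest positive non-residue mod 101.

2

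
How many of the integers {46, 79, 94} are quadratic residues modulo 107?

(46/107) = -1 → non-residue.
(79/107) = +1 → QR.
(94/107) = -1 → non-residue.
Total quadratic residues among the 3: 1.

1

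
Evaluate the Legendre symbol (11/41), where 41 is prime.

-1

Reciprocity: 11 ≡ 3 and 41 ≡ 1 (mod 4), so (11/41) = +(41/11).
Reduce top mod 11: now compute (8/11).
Pull out 2^3: since 11 ≡ 3 (mod 8), (2/11) = -1, so (2/11)^3 = -1.
Reached (1/11) = 1. Collecting the sign flips along the way, the symbol is -1.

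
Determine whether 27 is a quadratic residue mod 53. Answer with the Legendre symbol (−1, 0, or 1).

Reciprocity: 27 ≡ 3 and 53 ≡ 1 (mod 4), so (27/53) = +(53/27).
Reduce top mod 27: now compute (26/27).
Pull out 2: since 27 ≡ 3 (mod 8), (2/27) = -1.
Reciprocity: 13 ≡ 1 and 27 ≡ 3 (mod 4), so (13/27) = +(27/13).
Reduce top mod 13: now compute (1/13).
Reached (1/13) = 1. Collecting the sign flips along the way, the symbol is -1.

-1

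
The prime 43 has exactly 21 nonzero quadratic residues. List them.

Square k = 1,…,21 (k and 43−k give the same square):
1²=1, 2²=4, 3²=9, 4²=16, 5²=25, 6²=36, 7²≡6, 8²≡21, 9²≡38, 10²≡14, 11²≡35, 12²≡15, 13²≡40, 14²≡24, 15²≡10, 16²≡41, 17²≡31, 18²≡23, 19²≡17, 20²≡13, 21²≡11 (mod 43).
So the quadratic residues mod 43 are {1, 4, 6, 9, 10, 11, 13, 14, 15, 16, 17, 21, 23, 24, 25, 31, 35, 36, 38, 40, 41}.

1,4,6,9,10,11,13,14,15,16,17,21,23,24,25,31,35,36,38,40,41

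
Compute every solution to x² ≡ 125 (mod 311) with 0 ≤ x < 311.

37, 274

Since 311 ≡ 3 (mod 4), a square root of 125 is 125^((311+1)/4) = 125^78 mod 311.
Repeated squaring: 125^2≡75, 125^4≡27, 125^8≡107, 125^16≡253, 125^32≡254, 125^64≡139 (mod 311).
125^78 = 125^(64+8+4+2) ≡ 274 (mod 311).
Check: 274² = 75076 ≡ 125 (mod 311). The two roots are 37 and 274.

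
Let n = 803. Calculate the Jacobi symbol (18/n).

-1

Pull out 2: since 803 ≡ 3 (mod 8), (2/803) = -1.
Reciprocity: 9 ≡ 1 and 803 ≡ 3 (mod 4), so (9/803) = +(803/9).
Reduce top mod 9: now compute (2/9).
Pull out 2: since 9 ≡ 1 (mod 8), (2/9) = +1.
Reached (1/9) = 1. Collecting the sign flips along the way, the symbol is -1.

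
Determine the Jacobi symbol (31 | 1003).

1

Reciprocity: 31 ≡ 3 and 1003 ≡ 3 (mod 4), so (31/1003) = −(1003/31).
Reduce top mod 31: now compute (11/31).
Reciprocity: 11 ≡ 3 and 31 ≡ 3 (mod 4), so (11/31) = −(31/11).
Reduce top mod 11: now compute (9/11).
Reciprocity: 9 ≡ 1 and 11 ≡ 3 (mod 4), so (9/11) = +(11/9).
Reduce top mod 9: now compute (2/9).
Pull out 2: since 9 ≡ 1 (mod 8), (2/9) = +1.
Reached (1/9) = 1. Collecting the sign flips along the way, the symbol is +1.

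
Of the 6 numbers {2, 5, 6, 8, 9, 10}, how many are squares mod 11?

(2/11) = -1 → non-residue.
(5/11) = +1 → QR.
(6/11) = -1 → non-residue.
(8/11) = -1 → non-residue.
(9/11) = +1 → QR.
(10/11) = -1 → non-residue.
Total quadratic residues among the 6: 2.

2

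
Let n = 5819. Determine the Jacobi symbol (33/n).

Reciprocity: 33 ≡ 1 and 5819 ≡ 3 (mod 4), so (33/5819) = +(5819/33).
Reduce top mod 33: now compute (11/33).
Reciprocity: 11 ≡ 3 and 33 ≡ 1 (mod 4), so (11/33) = +(33/11).
Reduce top mod 11: now compute (0/11).
Top reduces to 0: gcd > 1, so the symbol is 0.

0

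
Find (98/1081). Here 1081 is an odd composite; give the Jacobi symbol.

1

Pull out 2: since 1081 ≡ 1 (mod 8), (2/1081) = +1.
Reciprocity: 49 ≡ 1 and 1081 ≡ 1 (mod 4), so (49/1081) = +(1081/49).
Reduce top mod 49: now compute (3/49).
Reciprocity: 3 ≡ 3 and 49 ≡ 1 (mod 4), so (3/49) = +(49/3).
Reduce top mod 3: now compute (1/3).
Reached (1/3) = 1. Collecting the sign flips along the way, the symbol is +1.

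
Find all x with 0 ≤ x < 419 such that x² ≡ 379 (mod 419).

89, 330

Since 419 ≡ 3 (mod 4), a square root of 379 is 379^((419+1)/4) = 379^105 mod 419.
Repeated squaring: 379^2≡343, 379^4≡329, 379^8≡139, 379^16≡47, 379^32≡114, 379^64≡7 (mod 419).
379^105 = 379^(64+32+8+1) ≡ 330 (mod 419).
Check: 330² = 108900 ≡ 379 (mod 419). The two roots are 89 and 330.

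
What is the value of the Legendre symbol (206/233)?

-1

Pull out 2: since 233 ≡ 1 (mod 8), (2/233) = +1.
Reciprocity: 103 ≡ 3 and 233 ≡ 1 (mod 4), so (103/233) = +(233/103).
Reduce top mod 103: now compute (27/103).
Reciprocity: 27 ≡ 3 and 103 ≡ 3 (mod 4), so (27/103) = −(103/27).
Reduce top mod 27: now compute (22/27).
Pull out 2: since 27 ≡ 3 (mod 8), (2/27) = -1.
Reciprocity: 11 ≡ 3 and 27 ≡ 3 (mod 4), so (11/27) = −(27/11).
Reduce top mod 11: now compute (5/11).
Reciprocity: 5 ≡ 1 and 11 ≡ 3 (mod 4), so (5/11) = +(11/5).
Reduce top mod 5: now compute (1/5).
Reached (1/5) = 1. Collecting the sign flips along the way, the symbol is -1.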